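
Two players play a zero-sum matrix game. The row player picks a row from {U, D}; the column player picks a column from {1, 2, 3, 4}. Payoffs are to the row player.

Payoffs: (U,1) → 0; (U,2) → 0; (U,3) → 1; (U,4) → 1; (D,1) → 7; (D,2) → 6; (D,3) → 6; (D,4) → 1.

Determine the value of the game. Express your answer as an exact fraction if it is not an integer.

1

Row minima: U → 0, D → 1; maximin = 1.
Column maxima: 1 → 7, 2 → 6, 3 → 6, 4 → 1; minimax = 1.
Since maximin = minimax = 1, there is a saddle point and the value is 1.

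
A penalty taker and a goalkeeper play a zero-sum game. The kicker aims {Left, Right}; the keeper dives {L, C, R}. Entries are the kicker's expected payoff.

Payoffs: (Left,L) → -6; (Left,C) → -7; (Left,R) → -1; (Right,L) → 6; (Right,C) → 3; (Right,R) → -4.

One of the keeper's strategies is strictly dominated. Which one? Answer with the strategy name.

L

C holds the kicker's payoff strictly below L in every row: -7 < -6, 3 < 6.
So L is strictly dominated for the keeper.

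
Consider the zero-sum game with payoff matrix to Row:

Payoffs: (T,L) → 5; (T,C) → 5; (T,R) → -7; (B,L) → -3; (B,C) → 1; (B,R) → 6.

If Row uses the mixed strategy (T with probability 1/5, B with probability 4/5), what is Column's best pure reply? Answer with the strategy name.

L

If Column plays L, Row's expected payoff is (1/5)·5 + (4/5)·(-3) = -7/5.
If Column plays C, Row's expected payoff is (1/5)·5 + (4/5)·1 = 9/5.
If Column plays R, Row's expected payoff is (1/5)·(-7) + (4/5)·6 = 17/5.
Column minimizes Row's payoff; the smallest is -7/5, so the best response is L.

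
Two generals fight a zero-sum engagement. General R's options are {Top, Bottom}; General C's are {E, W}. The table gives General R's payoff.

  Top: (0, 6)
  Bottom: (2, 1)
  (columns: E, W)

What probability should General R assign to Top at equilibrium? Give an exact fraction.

Row minima: Top → 0, Bottom → 1; maximin = 1.
Column maxima: E → 2, W → 6; minimax = 2.
1 ≠ 2, so there is no saddle point; optimal play is mixed.
Let General R play Top with probability p. Expected payoff against E: 0p + 2(1−p) = −2p + 2; against W: 6p + 1(1−p) = 5p + 1.
Setting these equal: −2p + 2 = 5p + 1 ⇒ −7p = -1 ⇒ p = 1/7, and the value is (-2)·(1/7) + 2 = 12/7.
For General C: with q = P(E), equating Top's and Bottom's payoffs gives −6q + 6 = q + 1 ⇒ q = 5/7.

1/7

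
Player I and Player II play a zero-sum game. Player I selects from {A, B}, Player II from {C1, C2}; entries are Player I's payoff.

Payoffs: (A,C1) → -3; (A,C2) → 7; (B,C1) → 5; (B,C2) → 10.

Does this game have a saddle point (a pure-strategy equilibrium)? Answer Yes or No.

Yes

Row minima: A → -3, B → 5; maximin = 5.
Column maxima: C1 → 5, C2 → 10; minimax = 5.
maximin = minimax = 5, so a saddle point exists.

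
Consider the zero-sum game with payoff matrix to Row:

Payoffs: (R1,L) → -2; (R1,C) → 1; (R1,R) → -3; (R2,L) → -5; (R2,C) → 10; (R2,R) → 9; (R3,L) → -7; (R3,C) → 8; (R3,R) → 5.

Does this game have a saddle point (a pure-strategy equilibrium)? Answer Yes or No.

Row minima: R1 → -3, R2 → -5, R3 → -7; maximin = -3.
Column maxima: L → -2, C → 10, R → 9; minimax = -2.
-3 ≠ -2, so no pure-strategy equilibrium exists.

No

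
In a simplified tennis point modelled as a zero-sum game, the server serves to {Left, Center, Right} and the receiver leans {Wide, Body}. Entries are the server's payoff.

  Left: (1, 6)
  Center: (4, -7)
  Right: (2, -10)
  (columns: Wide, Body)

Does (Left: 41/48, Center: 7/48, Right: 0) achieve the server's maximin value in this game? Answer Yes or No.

No

Against Wide this mix gives (41/48)·1 + (7/48)·4 = 23/16.
Against Body this mix gives (41/48)·6 + (7/48)·(-7) = 197/48.
The receiver will play Wide, holding the server to 23/16. Shifting weight toward the row that does better against Wide would raise this floor (the equalizing mix achieves 31/16 against both Wide and Body), so the proposed strategy is not optimal.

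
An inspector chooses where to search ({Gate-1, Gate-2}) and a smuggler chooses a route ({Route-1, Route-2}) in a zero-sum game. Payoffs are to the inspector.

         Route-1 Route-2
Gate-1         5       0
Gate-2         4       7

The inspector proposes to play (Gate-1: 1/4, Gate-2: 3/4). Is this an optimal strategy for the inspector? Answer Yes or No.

No

Against Route-1 this mix gives (1/4)·5 + (3/4)·4 = 17/4.
Against Route-2 this mix gives (1/4)·0 + (3/4)·7 = 21/4.
The smuggler will play Route-1, holding the inspector to 17/4. Shifting weight toward the row that does better against Route-1 would raise this floor (the equalizing mix achieves 35/8 against both Route-1 and Route-2), so the proposed strategy is not optimal.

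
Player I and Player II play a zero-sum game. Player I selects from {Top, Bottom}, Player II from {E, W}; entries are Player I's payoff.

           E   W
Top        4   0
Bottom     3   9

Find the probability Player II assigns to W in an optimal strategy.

Row minima: Top → 0, Bottom → 3; maximin = 3.
Column maxima: E → 4, W → 9; minimax = 4.
3 ≠ 4, so there is no saddle point; optimal play is mixed.
Let Player I play Top with probability p. Expected payoff against E: 4p + 3(1−p) = p + 3; against W: 0p + 9(1−p) = −9p + 9.
Setting these equal: p + 3 = −9p + 9 ⇒ 10p = 6 ⇒ p = 3/5, and the value is (1)·(3/5) + 3 = 18/5.
For Player II: with q = P(E), equating Top's and Bottom's payoffs gives 4q = −6q + 9 ⇒ q = 9/10.

1/10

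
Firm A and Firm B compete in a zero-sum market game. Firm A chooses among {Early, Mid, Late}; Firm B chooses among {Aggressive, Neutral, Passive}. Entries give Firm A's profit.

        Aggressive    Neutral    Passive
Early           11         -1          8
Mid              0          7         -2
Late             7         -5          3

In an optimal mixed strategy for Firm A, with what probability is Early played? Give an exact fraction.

Row minima: Early → -1, Mid → -2, Late → -5; maximin = -1.
Column maxima: Aggressive → 11, Neutral → 7, Passive → 8; minimax = 7.
-1 ≠ 7, so there is no saddle point; optimal play is mixed.
Late is strictly dominated by Early, so Firm A never plays it.
Aggressive is strictly dominated by Passive (it gives Firm A strictly more in every row), so Firm B never plays it.
On the remaining 2×2 (Early, Mid vs Neutral, Passive):
Let Firm A play Early with probability p. Expected payoff against Neutral: (-1)p + 7(1−p) = −8p + 7; against Passive: 8p + (-2)(1−p) = 10p − 2.
Setting these equal: −8p + 7 = 10p − 2 ⇒ −18p = -9 ⇒ p = 1/2, and the value is (-8)·(1/2) + 7 = 3.
For Firm B: with q = P(Neutral), equating Early's and Mid's payoffs gives −9q + 8 = 9q − 2 ⇒ q = 5/9.

1/2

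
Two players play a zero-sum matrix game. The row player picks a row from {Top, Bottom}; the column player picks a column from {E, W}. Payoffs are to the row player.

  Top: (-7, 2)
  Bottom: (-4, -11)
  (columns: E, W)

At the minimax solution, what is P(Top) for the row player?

7/16

Row minima: Top → -7, Bottom → -11; maximin = -7.
Column maxima: E → -4, W → 2; minimax = -4.
-7 ≠ -4, so there is no saddle point; optimal play is mixed.
Let the row player play Top with probability p. Expected payoff against E: (-7)p + (-4)(1−p) = −3p − 4; against W: 2p + (-11)(1−p) = 13p − 11.
Setting these equal: −3p − 4 = 13p − 11 ⇒ −16p = -7 ⇒ p = 7/16, and the value is (-3)·(7/16) − 4 = -85/16.
For the column player: with q = P(E), equating Top's and Bottom's payoffs gives −9q + 2 = 7q − 11 ⇒ q = 13/16.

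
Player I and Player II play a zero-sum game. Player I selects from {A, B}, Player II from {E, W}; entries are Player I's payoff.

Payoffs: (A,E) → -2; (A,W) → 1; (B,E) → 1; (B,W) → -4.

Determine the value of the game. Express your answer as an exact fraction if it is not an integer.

Row minima: A → -2, B → -4; maximin = -2.
Column maxima: E → 1, W → 1; minimax = 1.
-2 ≠ 1, so there is no saddle point; optimal play is mixed.
Let Player I play A with probability p. Expected payoff against E: (-2)p + 1(1−p) = −3p + 1; against W: 1p + (-4)(1−p) = 5p − 4.
Setting these equal: −3p + 1 = 5p − 4 ⇒ −8p = -5 ⇒ p = 5/8, and the value is (-3)·(5/8) + 1 = -7/8.
For Player II: with q = P(E), equating A's and B's payoffs gives −3q + 1 = 5q − 4 ⇒ q = 5/8.

-7/8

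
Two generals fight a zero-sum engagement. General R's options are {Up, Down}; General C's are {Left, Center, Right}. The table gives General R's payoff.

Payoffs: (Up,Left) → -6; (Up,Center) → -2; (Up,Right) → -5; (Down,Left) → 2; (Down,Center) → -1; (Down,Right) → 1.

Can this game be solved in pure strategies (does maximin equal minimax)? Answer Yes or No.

Row minima: Up → -6, Down → -1; maximin = -1.
Column maxima: Left → 2, Center → -1, Right → 1; minimax = -1.
maximin = minimax = -1, so a saddle point exists.

Yes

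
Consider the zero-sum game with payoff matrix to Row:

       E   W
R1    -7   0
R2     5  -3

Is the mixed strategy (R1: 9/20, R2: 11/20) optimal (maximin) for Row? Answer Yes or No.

Against E this mix gives (9/20)·(-7) + (11/20)·5 = -2/5.
Against W this mix gives (9/20)·0 + (11/20)·(-3) = -33/20.
Column will play W, holding Row to -33/20. Shifting weight toward the row that does better against W would raise this floor (the equalizing mix achieves -7/5 against both W and E), so the proposed strategy is not optimal.

No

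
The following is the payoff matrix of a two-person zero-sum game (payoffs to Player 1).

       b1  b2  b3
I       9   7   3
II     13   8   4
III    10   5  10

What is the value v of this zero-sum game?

20/3

Row minima: I → 3, II → 4, III → 5; maximin = 5.
Column maxima: b1 → 13, b2 → 8, b3 → 10; minimax = 8.
5 ≠ 8, so there is no saddle point; optimal play is mixed.
I is strictly dominated by II, so Player 1 never plays it.
b1 is strictly dominated by b2 (it gives Player 1 strictly more in every row), so Player 2 never plays it.
On the remaining 2×2 (II, III vs b2, b3):
Let Player 1 play II with probability p. Expected payoff against b2: 8p + 5(1−p) = 3p + 5; against b3: 4p + 10(1−p) = −6p + 10.
Setting these equal: 3p + 5 = −6p + 10 ⇒ 9p = 5 ⇒ p = 5/9, and the value is (3)·(5/9) + 5 = 20/3.
For Player 2: with q = P(b2), equating II's and III's payoffs gives 4q + 4 = −5q + 10 ⇒ q = 2/3.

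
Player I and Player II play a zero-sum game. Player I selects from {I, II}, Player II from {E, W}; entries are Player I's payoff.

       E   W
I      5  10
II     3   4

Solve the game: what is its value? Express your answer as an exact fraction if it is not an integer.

Row minima: I → 5, II → 3; maximin = 5.
Column maxima: E → 5, W → 10; minimax = 5.
Since maximin = minimax = 5, there is a saddle point and the value is 5.

5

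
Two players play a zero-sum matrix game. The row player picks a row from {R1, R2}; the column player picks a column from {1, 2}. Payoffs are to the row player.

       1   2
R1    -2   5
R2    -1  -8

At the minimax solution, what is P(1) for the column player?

13/14

Row minima: R1 → -2, R2 → -8; maximin = -2.
Column maxima: 1 → -1, 2 → 5; minimax = -1.
-2 ≠ -1, so there is no saddle point; optimal play is mixed.
Let the row player play R1 with probability p. Expected payoff against 1: (-2)p + (-1)(1−p) = −p − 1; against 2: 5p + (-8)(1−p) = 13p − 8.
Setting these equal: −p − 1 = 13p − 8 ⇒ −14p = -7 ⇒ p = 1/2, and the value is (-1)·(1/2) − 1 = -3/2.
For the column player: with q = P(1), equating R1's and R2's payoffs gives −7q + 5 = 7q − 8 ⇒ q = 13/14.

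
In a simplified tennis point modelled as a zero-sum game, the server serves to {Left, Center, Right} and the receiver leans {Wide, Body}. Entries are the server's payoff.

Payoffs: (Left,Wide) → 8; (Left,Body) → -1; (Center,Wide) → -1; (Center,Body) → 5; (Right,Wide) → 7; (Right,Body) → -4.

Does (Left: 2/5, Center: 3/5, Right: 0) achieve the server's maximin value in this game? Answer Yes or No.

Yes

Against Wide this mix gives (2/5)·8 + (3/5)·(-1) = 13/5.
Against Body this mix gives (2/5)·(-1) + (3/5)·5 = 13/5.
All of the receiver's active replies (Wide, Body) yield 13/5, and no column does worse for the server. The mix makes the receiver indifferent and guarantees 13/5, so it is optimal.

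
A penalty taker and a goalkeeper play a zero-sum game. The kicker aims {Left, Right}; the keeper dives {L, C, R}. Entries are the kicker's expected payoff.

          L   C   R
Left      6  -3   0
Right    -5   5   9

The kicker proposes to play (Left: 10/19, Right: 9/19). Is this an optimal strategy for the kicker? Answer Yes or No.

Yes

Against L this mix gives (10/19)·6 + (9/19)·(-5) = 15/19.
Against C this mix gives (10/19)·(-3) + (9/19)·5 = 15/19.
Against R this mix gives (10/19)·0 + (9/19)·9 = 81/19.
All of the keeper's active replies (L, C) yield 15/19, and no column does worse for the kicker. The mix makes the keeper indifferent and guarantees 15/19, so it is optimal.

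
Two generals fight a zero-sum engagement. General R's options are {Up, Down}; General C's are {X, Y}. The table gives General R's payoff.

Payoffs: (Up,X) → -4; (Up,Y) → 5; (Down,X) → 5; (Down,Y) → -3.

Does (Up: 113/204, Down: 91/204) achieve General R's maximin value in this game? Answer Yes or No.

Against X this mix gives (113/204)·(-4) + (91/204)·5 = 1/68.
Against Y this mix gives (113/204)·5 + (91/204)·(-3) = 73/51.
General C will play X, holding General R to 1/68. Shifting weight toward the row that does better against X would raise this floor (the equalizing mix achieves 13/17 against both X and Y), so the proposed strategy is not optimal.

No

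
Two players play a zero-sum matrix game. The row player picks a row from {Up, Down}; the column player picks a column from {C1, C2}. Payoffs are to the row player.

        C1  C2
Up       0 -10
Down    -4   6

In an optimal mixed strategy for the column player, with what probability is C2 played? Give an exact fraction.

Row minima: Up → -10, Down → -4; maximin = -4.
Column maxima: C1 → 0, C2 → 6; minimax = 0.
-4 ≠ 0, so there is no saddle point; optimal play is mixed.
Let the row player play Up with probability p. Expected payoff against C1: 0p + (-4)(1−p) = 4p − 4; against C2: (-10)p + 6(1−p) = −16p + 6.
Setting these equal: 4p − 4 = −16p + 6 ⇒ 20p = 10 ⇒ p = 1/2, and the value is (4)·(1/2) − 4 = -2.
For the column player: with q = P(C1), equating Up's and Down's payoffs gives 10q − 10 = −10q + 6 ⇒ q = 4/5.

1/5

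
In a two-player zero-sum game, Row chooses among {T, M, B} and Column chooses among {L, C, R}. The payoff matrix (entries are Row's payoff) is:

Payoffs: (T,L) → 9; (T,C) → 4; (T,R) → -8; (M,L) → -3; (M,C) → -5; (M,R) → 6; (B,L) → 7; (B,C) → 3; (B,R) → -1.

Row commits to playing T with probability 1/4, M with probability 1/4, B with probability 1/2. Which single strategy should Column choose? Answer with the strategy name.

R

If Column plays L, Row's expected payoff is (1/4)·9 + (1/4)·(-3) + (1/2)·7 = 5.
If Column plays C, Row's expected payoff is (1/4)·4 + (1/4)·(-5) + (1/2)·3 = 5/4.
If Column plays R, Row's expected payoff is (1/4)·(-8) + (1/4)·6 + (1/2)·(-1) = -1.
Column minimizes Row's payoff; the smallest is -1, so the best response is R.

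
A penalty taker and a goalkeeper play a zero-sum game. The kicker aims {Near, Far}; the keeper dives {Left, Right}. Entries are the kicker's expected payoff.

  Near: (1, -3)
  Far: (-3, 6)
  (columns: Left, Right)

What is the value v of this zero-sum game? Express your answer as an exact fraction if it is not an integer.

Row minima: Near → -3, Far → -3; maximin = -3.
Column maxima: Left → 1, Right → 6; minimax = 1.
-3 ≠ 1, so there is no saddle point; optimal play is mixed.
Let the kicker play Near with probability p. Expected payoff against Left: 1p + (-3)(1−p) = 4p − 3; against Right: (-3)p + 6(1−p) = −9p + 6.
Setting these equal: 4p − 3 = −9p + 6 ⇒ 13p = 9 ⇒ p = 9/13, and the value is (4)·(9/13) − 3 = -3/13.
For the keeper: with q = P(Left), equating Near's and Far's payoffs gives 4q − 3 = −9q + 6 ⇒ q = 9/13.

-3/13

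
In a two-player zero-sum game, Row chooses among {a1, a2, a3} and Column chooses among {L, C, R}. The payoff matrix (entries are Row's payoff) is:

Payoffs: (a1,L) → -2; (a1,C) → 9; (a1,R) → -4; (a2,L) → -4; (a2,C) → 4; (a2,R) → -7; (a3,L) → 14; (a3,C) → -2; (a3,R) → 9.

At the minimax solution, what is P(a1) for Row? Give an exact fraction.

11/24

Row minima: a1 → -4, a2 → -7, a3 → -2; maximin = -2.
Column maxima: L → 14, C → 9, R → 9; minimax = 9.
-2 ≠ 9, so there is no saddle point; optimal play is mixed.
a2 is strictly dominated by a1, so Row never plays it.
L is strictly dominated by R (it gives Row strictly more in every row), so Column never plays it.
On the remaining 2×2 (a1, a3 vs C, R):
Let Row play a1 with probability p. Expected payoff against C: 9p + (-2)(1−p) = 11p − 2; against R: (-4)p + 9(1−p) = −13p + 9.
Setting these equal: 11p − 2 = −13p + 9 ⇒ 24p = 11 ⇒ p = 11/24, and the value is (11)·(11/24) − 2 = 73/24.
For Column: with q = P(C), equating a1's and a3's payoffs gives 13q − 4 = −11q + 9 ⇒ q = 13/24.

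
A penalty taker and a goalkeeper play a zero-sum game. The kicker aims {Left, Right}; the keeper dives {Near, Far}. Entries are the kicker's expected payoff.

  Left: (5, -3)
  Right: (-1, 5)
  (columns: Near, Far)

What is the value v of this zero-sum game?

Row minima: Left → -3, Right → -1; maximin = -1.
Column maxima: Near → 5, Far → 5; minimax = 5.
-1 ≠ 5, so there is no saddle point; optimal play is mixed.
Let the kicker play Left with probability p. Expected payoff against Near: 5p + (-1)(1−p) = 6p − 1; against Far: (-3)p + 5(1−p) = −8p + 5.
Setting these equal: 6p − 1 = −8p + 5 ⇒ 14p = 6 ⇒ p = 3/7, and the value is (6)·(3/7) − 1 = 11/7.
For the keeper: with q = P(Near), equating Left's and Right's payoffs gives 8q − 3 = −6q + 5 ⇒ q = 4/7.

11/7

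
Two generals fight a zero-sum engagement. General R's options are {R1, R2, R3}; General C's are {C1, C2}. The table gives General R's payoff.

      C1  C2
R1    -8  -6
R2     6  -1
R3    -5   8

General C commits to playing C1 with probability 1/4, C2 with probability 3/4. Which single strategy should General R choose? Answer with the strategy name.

Expected payoff of R1: (1/4)·(-8) + (3/4)·(-6) = -13/2.
Expected payoff of R2: (1/4)·6 + (3/4)·(-1) = 3/4.
Expected payoff of R3: (1/4)·(-5) + (3/4)·8 = 19/4.
The largest is 19/4, so General R's best response is R3.

R3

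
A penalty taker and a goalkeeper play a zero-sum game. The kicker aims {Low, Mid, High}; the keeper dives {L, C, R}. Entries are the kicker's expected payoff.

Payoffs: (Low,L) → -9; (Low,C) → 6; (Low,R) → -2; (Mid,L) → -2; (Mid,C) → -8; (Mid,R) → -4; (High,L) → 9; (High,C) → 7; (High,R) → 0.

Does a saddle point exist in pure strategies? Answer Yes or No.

Row minima: Low → -9, Mid → -8, High → 0; maximin = 0.
Column maxima: L → 9, C → 7, R → 0; minimax = 0.
maximin = minimax = 0, so a saddle point exists.

Yes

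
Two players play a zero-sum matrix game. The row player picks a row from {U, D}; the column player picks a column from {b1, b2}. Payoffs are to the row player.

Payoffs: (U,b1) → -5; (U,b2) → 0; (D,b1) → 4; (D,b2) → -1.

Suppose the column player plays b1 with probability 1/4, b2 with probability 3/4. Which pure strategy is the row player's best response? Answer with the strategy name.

D

Expected payoff of U: (1/4)·(-5) + (3/4)·0 = -5/4.
Expected payoff of D: (1/4)·4 + (3/4)·(-1) = 1/4.
The largest is 1/4, so the row player's best response is D.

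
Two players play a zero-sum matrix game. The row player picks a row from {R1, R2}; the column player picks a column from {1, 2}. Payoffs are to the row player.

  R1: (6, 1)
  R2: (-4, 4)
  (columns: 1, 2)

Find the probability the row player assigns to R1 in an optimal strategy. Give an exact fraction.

8/13

Row minima: R1 → 1, R2 → -4; maximin = 1.
Column maxima: 1 → 6, 2 → 4; minimax = 4.
1 ≠ 4, so there is no saddle point; optimal play is mixed.
Let the row player play R1 with probability p. Expected payoff against 1: 6p + (-4)(1−p) = 10p − 4; against 2: 1p + 4(1−p) = −3p + 4.
Setting these equal: 10p − 4 = −3p + 4 ⇒ 13p = 8 ⇒ p = 8/13, and the value is (10)·(8/13) − 4 = 28/13.
For the column player: with q = P(1), equating R1's and R2's payoffs gives 5q + 1 = −8q + 4 ⇒ q = 3/13.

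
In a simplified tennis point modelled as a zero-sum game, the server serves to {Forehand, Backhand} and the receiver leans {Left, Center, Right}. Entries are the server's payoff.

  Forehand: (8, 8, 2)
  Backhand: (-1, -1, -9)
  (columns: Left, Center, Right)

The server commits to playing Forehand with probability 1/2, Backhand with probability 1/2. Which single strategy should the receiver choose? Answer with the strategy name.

If the receiver plays Left, the server's expected payoff is (1/2)·8 + (1/2)·(-1) = 7/2.
If the receiver plays Center, the server's expected payoff is (1/2)·8 + (1/2)·(-1) = 7/2.
If the receiver plays Right, the server's expected payoff is (1/2)·2 + (1/2)·(-9) = -7/2.
The receiver minimizes the server's payoff; the smallest is -7/2, so the best response is Right.

Right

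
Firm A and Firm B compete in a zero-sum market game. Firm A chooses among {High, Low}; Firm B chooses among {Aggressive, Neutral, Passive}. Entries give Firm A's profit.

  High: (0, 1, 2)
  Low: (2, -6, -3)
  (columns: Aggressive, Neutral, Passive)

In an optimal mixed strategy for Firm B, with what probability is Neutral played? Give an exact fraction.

2/9

Row minima: High → 0, Low → -6; maximin = 0.
Column maxima: Aggressive → 2, Neutral → 1, Passive → 2; minimax = 1.
0 ≠ 1, so there is no saddle point; optimal play is mixed.
Passive is strictly dominated by Neutral (it gives Firm A strictly more in every row), so Firm B never plays it.
On the remaining 2×2 (High, Low vs Aggressive, Neutral):
Let Firm A play High with probability p. Expected payoff against Aggressive: 0p + 2(1−p) = −2p + 2; against Neutral: 1p + (-6)(1−p) = 7p − 6.
Setting these equal: −2p + 2 = 7p − 6 ⇒ −9p = -8 ⇒ p = 8/9, and the value is (-2)·(8/9) + 2 = 2/9.
For Firm B: with q = P(Aggressive), equating High's and Low's payoffs gives −q + 1 = 8q − 6 ⇒ q = 7/9.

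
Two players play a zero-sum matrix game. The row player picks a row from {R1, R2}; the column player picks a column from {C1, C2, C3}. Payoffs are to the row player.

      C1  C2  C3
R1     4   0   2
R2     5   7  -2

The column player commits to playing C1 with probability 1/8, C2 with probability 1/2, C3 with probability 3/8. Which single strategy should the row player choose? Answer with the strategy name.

Expected payoff of R1: (1/8)·4 + (1/2)·0 + (3/8)·2 = 5/4.
Expected payoff of R2: (1/8)·5 + (1/2)·7 + (3/8)·(-2) = 27/8.
The largest is 27/8, so the row player's best response is R2.

R2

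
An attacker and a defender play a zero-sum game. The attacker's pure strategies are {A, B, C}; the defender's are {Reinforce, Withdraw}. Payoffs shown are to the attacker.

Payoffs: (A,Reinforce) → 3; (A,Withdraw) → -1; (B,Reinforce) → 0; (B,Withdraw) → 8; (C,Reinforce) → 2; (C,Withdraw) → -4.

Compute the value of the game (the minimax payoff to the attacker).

Row minima: A → -1, B → 0, C → -4; maximin = 0.
Column maxima: Reinforce → 3, Withdraw → 8; minimax = 3.
0 ≠ 3, so there is no saddle point; optimal play is mixed.
C is strictly dominated by A, so the attacker never plays it.
On the remaining 2×2 (A, B vs Reinforce, Withdraw):
Let the attacker play A with probability p. Expected payoff against Reinforce: 3p + 0(1−p) = 3p; against Withdraw: (-1)p + 8(1−p) = −9p + 8.
Setting these equal: 3p = −9p + 8 ⇒ 12p = 8 ⇒ p = 2/3, and the value is (3)·(2/3) = 2.
For the defender: with q = P(Reinforce), equating A's and B's payoffs gives 4q − 1 = −8q + 8 ⇒ q = 3/4.

2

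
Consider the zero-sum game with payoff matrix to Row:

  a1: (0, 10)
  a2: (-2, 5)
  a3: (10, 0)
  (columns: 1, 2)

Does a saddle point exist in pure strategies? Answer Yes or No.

Row minima: a1 → 0, a2 → -2, a3 → 0; maximin = 0.
Column maxima: 1 → 10, 2 → 10; minimax = 10.
0 ≠ 10, so no pure-strategy equilibrium exists.

No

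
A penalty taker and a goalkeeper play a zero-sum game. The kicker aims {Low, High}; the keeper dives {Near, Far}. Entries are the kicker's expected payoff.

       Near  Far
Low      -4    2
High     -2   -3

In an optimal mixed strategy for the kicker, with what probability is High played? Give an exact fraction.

6/7

Row minima: Low → -4, High → -3; maximin = -3.
Column maxima: Near → -2, Far → 2; minimax = -2.
-3 ≠ -2, so there is no saddle point; optimal play is mixed.
Let the kicker play Low with probability p. Expected payoff against Near: (-4)p + (-2)(1−p) = −2p − 2; against Far: 2p + (-3)(1−p) = 5p − 3.
Setting these equal: −2p − 2 = 5p − 3 ⇒ −7p = -1 ⇒ p = 1/7, and the value is (-2)·(1/7) − 2 = -16/7.
For the keeper: with q = P(Near), equating Low's and High's payoffs gives −6q + 2 = q − 3 ⇒ q = 5/7.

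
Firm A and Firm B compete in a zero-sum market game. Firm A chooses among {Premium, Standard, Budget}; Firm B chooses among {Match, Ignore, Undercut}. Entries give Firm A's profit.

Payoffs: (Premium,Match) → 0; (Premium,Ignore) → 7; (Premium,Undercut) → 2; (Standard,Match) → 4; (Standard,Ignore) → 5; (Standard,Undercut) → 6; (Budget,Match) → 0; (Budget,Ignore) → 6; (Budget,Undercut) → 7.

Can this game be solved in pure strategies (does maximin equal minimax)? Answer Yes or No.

Yes

Row minima: Premium → 0, Standard → 4, Budget → 0; maximin = 4.
Column maxima: Match → 4, Ignore → 7, Undercut → 7; minimax = 4.
maximin = minimax = 4, so a saddle point exists.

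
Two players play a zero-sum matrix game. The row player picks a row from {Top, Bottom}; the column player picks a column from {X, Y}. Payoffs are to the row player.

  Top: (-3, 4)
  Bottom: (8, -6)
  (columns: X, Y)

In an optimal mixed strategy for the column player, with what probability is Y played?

Row minima: Top → -3, Bottom → -6; maximin = -3.
Column maxima: X → 8, Y → 4; minimax = 4.
-3 ≠ 4, so there is no saddle point; optimal play is mixed.
Let the row player play Top with probability p. Expected payoff against X: (-3)p + 8(1−p) = −11p + 8; against Y: 4p + (-6)(1−p) = 10p − 6.
Setting these equal: −11p + 8 = 10p − 6 ⇒ −21p = -14 ⇒ p = 2/3, and the value is (-11)·(2/3) + 8 = 2/3.
For the column player: with q = P(X), equating Top's and Bottom's payoffs gives −7q + 4 = 14q − 6 ⇒ q = 10/21.

11/21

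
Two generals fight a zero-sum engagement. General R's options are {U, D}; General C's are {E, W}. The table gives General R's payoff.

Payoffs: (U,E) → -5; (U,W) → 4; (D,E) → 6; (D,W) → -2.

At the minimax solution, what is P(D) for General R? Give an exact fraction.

9/17

Row minima: U → -5, D → -2; maximin = -2.
Column maxima: E → 6, W → 4; minimax = 4.
-2 ≠ 4, so there is no saddle point; optimal play is mixed.
Let General R play U with probability p. Expected payoff against E: (-5)p + 6(1−p) = −11p + 6; against W: 4p + (-2)(1−p) = 6p − 2.
Setting these equal: −11p + 6 = 6p − 2 ⇒ −17p = -8 ⇒ p = 8/17, and the value is (-11)·(8/17) + 6 = 14/17.
For General C: with q = P(E), equating U's and D's payoffs gives −9q + 4 = 8q − 2 ⇒ q = 6/17.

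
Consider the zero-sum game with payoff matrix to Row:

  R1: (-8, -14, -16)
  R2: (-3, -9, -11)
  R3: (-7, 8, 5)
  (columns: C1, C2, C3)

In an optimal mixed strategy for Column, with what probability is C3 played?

Row minima: R1 → -16, R2 → -11, R3 → -7; maximin = -7.
Column maxima: C1 → -3, C2 → 8, C3 → 5; minimax = -3.
-7 ≠ -3, so there is no saddle point; optimal play is mixed.
R1 is strictly dominated by R2, so Row never plays it.
C2 is strictly dominated by C3 (it gives Row strictly more in every row), so Column never plays it.
On the remaining 2×2 (R2, R3 vs C1, C3):
Let Row play R2 with probability p. Expected payoff against C1: (-3)p + (-7)(1−p) = 4p − 7; against C3: (-11)p + 5(1−p) = −16p + 5.
Setting these equal: 4p − 7 = −16p + 5 ⇒ 20p = 12 ⇒ p = 3/5, and the value is (4)·(3/5) − 7 = -23/5.
For Column: with q = P(C1), equating R2's and R3's payoffs gives 8q − 11 = −12q + 5 ⇒ q = 4/5.

1/5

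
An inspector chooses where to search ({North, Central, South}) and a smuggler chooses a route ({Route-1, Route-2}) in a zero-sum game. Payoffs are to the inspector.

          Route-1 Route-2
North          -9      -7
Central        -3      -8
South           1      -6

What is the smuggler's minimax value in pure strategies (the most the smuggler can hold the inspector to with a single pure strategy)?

Column maxima: Route-1 → 1, Route-2 → -6.
The smallest of these is -6.

-6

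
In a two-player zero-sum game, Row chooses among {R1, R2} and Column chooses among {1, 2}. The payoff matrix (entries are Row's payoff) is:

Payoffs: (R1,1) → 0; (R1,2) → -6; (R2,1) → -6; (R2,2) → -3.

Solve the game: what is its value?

Row minima: R1 → -6, R2 → -6; maximin = -6.
Column maxima: 1 → 0, 2 → -3; minimax = -3.
-6 ≠ -3, so there is no saddle point; optimal play is mixed.
Let Row play R1 with probability p. Expected payoff against 1: 0p + (-6)(1−p) = 6p − 6; against 2: (-6)p + (-3)(1−p) = −3p − 3.
Setting these equal: 6p − 6 = −3p − 3 ⇒ 9p = 3 ⇒ p = 1/3, and the value is (6)·(1/3) − 6 = -4.
For Column: with q = P(1), equating R1's and R2's payoffs gives 6q − 6 = −3q − 3 ⇒ q = 1/3.

-4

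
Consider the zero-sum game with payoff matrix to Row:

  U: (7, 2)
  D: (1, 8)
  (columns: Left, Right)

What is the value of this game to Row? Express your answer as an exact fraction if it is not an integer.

Row minima: U → 2, D → 1; maximin = 2.
Column maxima: Left → 7, Right → 8; minimax = 7.
2 ≠ 7, so there is no saddle point; optimal play is mixed.
Let Row play U with probability p. Expected payoff against Left: 7p + 1(1−p) = 6p + 1; against Right: 2p + 8(1−p) = −6p + 8.
Setting these equal: 6p + 1 = −6p + 8 ⇒ 12p = 7 ⇒ p = 7/12, and the value is (6)·(7/12) + 1 = 9/2.
For Column: with q = P(Left), equating U's and D's payoffs gives 5q + 2 = −7q + 8 ⇒ q = 1/2.

9/2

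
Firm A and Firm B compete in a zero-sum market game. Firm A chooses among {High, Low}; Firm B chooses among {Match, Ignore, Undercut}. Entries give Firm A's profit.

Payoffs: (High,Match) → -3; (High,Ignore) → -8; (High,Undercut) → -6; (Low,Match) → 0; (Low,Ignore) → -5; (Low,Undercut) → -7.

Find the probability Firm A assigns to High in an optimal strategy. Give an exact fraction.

1/2

Row minima: High → -8, Low → -7; maximin = -7.
Column maxima: Match → 0, Ignore → -5, Undercut → -6; minimax = -6.
-7 ≠ -6, so there is no saddle point; optimal play is mixed.
Match is strictly dominated by Ignore (it gives Firm A strictly more in every row), so Firm B never plays it.
On the remaining 2×2 (High, Low vs Ignore, Undercut):
Let Firm A play High with probability p. Expected payoff against Ignore: (-8)p + (-5)(1−p) = −3p − 5; against Undercut: (-6)p + (-7)(1−p) = p − 7.
Setting these equal: −3p − 5 = p − 7 ⇒ −4p = -2 ⇒ p = 1/2, and the value is (-3)·(1/2) − 5 = -13/2.
For Firm B: with q = P(Ignore), equating High's and Low's payoffs gives −2q − 6 = 2q − 7 ⇒ q = 1/4.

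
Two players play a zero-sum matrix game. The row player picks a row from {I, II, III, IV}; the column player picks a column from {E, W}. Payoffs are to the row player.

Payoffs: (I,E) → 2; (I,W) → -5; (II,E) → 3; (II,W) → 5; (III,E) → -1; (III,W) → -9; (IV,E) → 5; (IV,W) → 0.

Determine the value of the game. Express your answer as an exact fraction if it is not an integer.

Row minima: I → -5, II → 3, III → -9, IV → 0; maximin = 3.
Column maxima: E → 5, W → 5; minimax = 5.
3 ≠ 5, so there is no saddle point; optimal play is mixed.
I is strictly dominated by II, so the row player never plays it.
III is strictly dominated by II, so the row player never plays it.
On the remaining 2×2 (II, IV vs E, W):
Let the row player play II with probability p. Expected payoff against E: 3p + 5(1−p) = −2p + 5; against W: 5p + 0(1−p) = 5p.
Setting these equal: −2p + 5 = 5p ⇒ −7p = -5 ⇒ p = 5/7, and the value is (-2)·(5/7) + 5 = 25/7.
For the column player: with q = P(E), equating II's and IV's payoffs gives −2q + 5 = 5q ⇒ q = 5/7.

25/7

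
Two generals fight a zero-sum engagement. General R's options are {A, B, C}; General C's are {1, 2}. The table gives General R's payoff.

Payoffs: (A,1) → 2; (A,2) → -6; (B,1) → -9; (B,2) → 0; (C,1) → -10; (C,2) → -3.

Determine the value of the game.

-54/17

Row minima: A → -6, B → -9, C → -10; maximin = -6.
Column maxima: 1 → 2, 2 → 0; minimax = 0.
-6 ≠ 0, so there is no saddle point; optimal play is mixed.
C is strictly dominated by B, so General R never plays it.
On the remaining 2×2 (A, B vs 1, 2):
Let General R play A with probability p. Expected payoff against 1: 2p + (-9)(1−p) = 11p − 9; against 2: (-6)p + 0(1−p) = −6p.
Setting these equal: 11p − 9 = −6p ⇒ 17p = 9 ⇒ p = 9/17, and the value is (11)·(9/17) − 9 = -54/17.
For General C: with q = P(1), equating A's and B's payoffs gives 8q − 6 = −9q ⇒ q = 6/17.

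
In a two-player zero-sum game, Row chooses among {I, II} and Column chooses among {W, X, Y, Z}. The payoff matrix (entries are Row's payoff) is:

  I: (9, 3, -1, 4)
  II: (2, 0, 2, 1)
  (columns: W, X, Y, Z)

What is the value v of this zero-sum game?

Row minima: I → -1, II → 0; maximin = 0.
Column maxima: W → 9, X → 3, Y → 2, Z → 4; minimax = 2.
0 ≠ 2, so there is no saddle point; optimal play is mixed.
W is strictly dominated by X (it gives Row strictly more in every row), so Column never plays it.
Z is strictly dominated by X (it gives Row strictly more in every row), so Column never plays it.
On the remaining 2×2 (I, II vs X, Y):
Let Row play I with probability p. Expected payoff against X: 3p + 0(1−p) = 3p; against Y: (-1)p + 2(1−p) = −3p + 2.
Setting these equal: 3p = −3p + 2 ⇒ 6p = 2 ⇒ p = 1/3, and the value is (3)·(1/3) = 1.
For Column: with q = P(X), equating I's and II's payoffs gives 4q − 1 = −2q + 2 ⇒ q = 1/2.

1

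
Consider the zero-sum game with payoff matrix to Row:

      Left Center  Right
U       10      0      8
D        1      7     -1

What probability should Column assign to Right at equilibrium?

7/16

Row minima: U → 0, D → -1; maximin = 0.
Column maxima: Left → 10, Center → 7, Right → 8; minimax = 7.
0 ≠ 7, so there is no saddle point; optimal play is mixed.
Left is strictly dominated by Right (it gives Row strictly more in every row), so Column never plays it.
On the remaining 2×2 (U, D vs Center, Right):
Let Row play U with probability p. Expected payoff against Center: 0p + 7(1−p) = −7p + 7; against Right: 8p + (-1)(1−p) = 9p − 1.
Setting these equal: −7p + 7 = 9p − 1 ⇒ −16p = -8 ⇒ p = 1/2, and the value is (-7)·(1/2) + 7 = 7/2.
For Column: with q = P(Center), equating U's and D's payoffs gives −8q + 8 = 8q − 1 ⇒ q = 9/16.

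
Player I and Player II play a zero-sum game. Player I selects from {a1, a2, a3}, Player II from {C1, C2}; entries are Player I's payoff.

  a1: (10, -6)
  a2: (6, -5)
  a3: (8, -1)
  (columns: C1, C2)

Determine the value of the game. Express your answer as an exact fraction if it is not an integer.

-1

Row minima: a1 → -6, a2 → -5, a3 → -1; maximin = -1.
Column maxima: C1 → 10, C2 → -1; minimax = -1.
Since maximin = minimax = -1, there is a saddle point and the value is -1.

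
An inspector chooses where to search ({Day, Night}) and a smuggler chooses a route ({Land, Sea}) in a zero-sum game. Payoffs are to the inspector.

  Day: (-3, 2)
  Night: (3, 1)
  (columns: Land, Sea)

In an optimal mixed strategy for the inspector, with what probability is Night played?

5/7

Row minima: Day → -3, Night → 1; maximin = 1.
Column maxima: Land → 3, Sea → 2; minimax = 2.
1 ≠ 2, so there is no saddle point; optimal play is mixed.
Let the inspector play Day with probability p. Expected payoff against Land: (-3)p + 3(1−p) = −6p + 3; against Sea: 2p + 1(1−p) = p + 1.
Setting these equal: −6p + 3 = p + 1 ⇒ −7p = -2 ⇒ p = 2/7, and the value is (-6)·(2/7) + 3 = 9/7.
For the smuggler: with q = P(Land), equating Day's and Night's payoffs gives −5q + 2 = 2q + 1 ⇒ q = 1/7.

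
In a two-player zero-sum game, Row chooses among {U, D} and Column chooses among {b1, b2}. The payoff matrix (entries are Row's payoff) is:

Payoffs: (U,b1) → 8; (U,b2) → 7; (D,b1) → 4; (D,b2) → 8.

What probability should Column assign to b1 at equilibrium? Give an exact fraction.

1/5

Row minima: U → 7, D → 4; maximin = 7.
Column maxima: b1 → 8, b2 → 8; minimax = 8.
7 ≠ 8, so there is no saddle point; optimal play is mixed.
Let Row play U with probability p. Expected payoff against b1: 8p + 4(1−p) = 4p + 4; against b2: 7p + 8(1−p) = −p + 8.
Setting these equal: 4p + 4 = −p + 8 ⇒ 5p = 4 ⇒ p = 4/5, and the value is (4)·(4/5) + 4 = 36/5.
For Column: with q = P(b1), equating U's and D's payoffs gives q + 7 = −4q + 8 ⇒ q = 1/5.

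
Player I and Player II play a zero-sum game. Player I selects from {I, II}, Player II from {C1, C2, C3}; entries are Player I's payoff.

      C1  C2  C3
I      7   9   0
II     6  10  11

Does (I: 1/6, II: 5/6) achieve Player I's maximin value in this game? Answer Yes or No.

No

Against C1 this mix gives (1/6)·7 + (5/6)·6 = 37/6.
Against C2 this mix gives (1/6)·9 + (5/6)·10 = 59/6.
Against C3 this mix gives (1/6)·0 + (5/6)·11 = 55/6.
Player II will play C1, holding Player I to 37/6. Shifting weight toward the row that does better against C1 would raise this floor (the equalizing mix achieves 77/12 against both C1 and C3), so the proposed strategy is not optimal.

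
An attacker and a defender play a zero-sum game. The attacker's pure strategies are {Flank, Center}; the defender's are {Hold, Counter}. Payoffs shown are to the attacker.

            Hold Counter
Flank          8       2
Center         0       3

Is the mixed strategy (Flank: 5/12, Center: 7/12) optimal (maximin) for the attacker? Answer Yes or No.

Against Hold this mix gives (5/12)·8 + (7/12)·0 = 10/3.
Against Counter this mix gives (5/12)·2 + (7/12)·3 = 31/12.
The defender will play Counter, holding the attacker to 31/12. Shifting weight toward the row that does better against Counter would raise this floor (the equalizing mix achieves 8/3 against both Counter and Hold), so the proposed strategy is not optimal.

No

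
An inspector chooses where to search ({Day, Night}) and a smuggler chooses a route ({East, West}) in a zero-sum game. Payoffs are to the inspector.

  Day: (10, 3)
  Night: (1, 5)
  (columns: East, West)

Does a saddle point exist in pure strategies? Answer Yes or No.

Row minima: Day → 3, Night → 1; maximin = 3.
Column maxima: East → 10, West → 5; minimax = 5.
3 ≠ 5, so no pure-strategy equilibrium exists.

No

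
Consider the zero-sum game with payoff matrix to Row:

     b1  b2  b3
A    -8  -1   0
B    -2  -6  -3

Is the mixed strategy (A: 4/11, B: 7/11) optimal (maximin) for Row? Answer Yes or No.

Yes

Against b1 this mix gives (4/11)·(-8) + (7/11)·(-2) = -46/11.
Against b2 this mix gives (4/11)·(-1) + (7/11)·(-6) = -46/11.
Against b3 this mix gives (4/11)·0 + (7/11)·(-3) = -21/11.
All of Column's active replies (b1, b2) yield -46/11, and no column does worse for Row. The mix makes Column indifferent and guarantees -46/11, so it is optimal.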